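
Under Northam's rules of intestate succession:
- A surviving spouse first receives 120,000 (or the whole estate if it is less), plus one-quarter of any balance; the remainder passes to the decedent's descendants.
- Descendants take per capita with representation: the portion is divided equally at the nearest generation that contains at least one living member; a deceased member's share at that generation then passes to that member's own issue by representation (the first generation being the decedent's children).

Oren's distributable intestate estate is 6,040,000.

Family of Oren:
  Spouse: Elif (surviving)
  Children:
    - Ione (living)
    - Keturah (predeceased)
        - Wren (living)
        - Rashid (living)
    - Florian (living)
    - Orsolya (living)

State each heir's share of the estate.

Elif: 1,600,000; Ione: 1,110,000; Wren: 555,000; Rashid: 555,000; Florian: 1,110,000; Orsolya: 1,110,000

Elif first takes 120,000, leaving a balance of 5,920,000. Elif then takes one-quarter of the balance (1,480,000), for a total of 1,600,000. The remaining 4,440,000 passes to the descendants.
The descendants' portion (4,440,000) is divided into 4 shares of 1,110,000: Ione, Florian, and Orsolya each take 1,110,000; Keturah's 1,110,000 share passes to Keturah's issue.
Keturah's share (1,110,000) is divided into 2 shares of 555,000: Wren and Rashid each take 555,000.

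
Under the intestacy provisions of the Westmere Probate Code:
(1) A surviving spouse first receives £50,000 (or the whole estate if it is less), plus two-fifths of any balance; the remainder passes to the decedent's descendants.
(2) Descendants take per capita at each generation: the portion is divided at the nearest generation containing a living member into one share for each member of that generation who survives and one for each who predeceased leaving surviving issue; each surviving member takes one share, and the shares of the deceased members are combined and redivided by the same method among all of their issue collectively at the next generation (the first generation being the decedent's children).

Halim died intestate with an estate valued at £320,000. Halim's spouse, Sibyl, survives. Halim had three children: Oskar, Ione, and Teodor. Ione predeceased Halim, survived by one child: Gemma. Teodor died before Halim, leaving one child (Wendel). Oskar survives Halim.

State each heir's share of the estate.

Sibyl: £158,000; Oskar: £54,000; Gemma: £54,000; Wendel: £54,000

Sibyl first takes £50,000, leaving a balance of £270,000. Sibyl then takes two-fifths of the balance (£108,000), for a total of £158,000. The remaining £162,000 passes to the descendants.
The descendants' portion (£162,000) is divided at the children's generation into 3 shares of £54,000. Oskar takes £54,000. The 2 shares of the deceased (Ione and Teodor) are combined into a pool of £108,000.
That pool (£108,000) is divided at the grandchildren's generation equally among Gemma and Wendel: £54,000 each.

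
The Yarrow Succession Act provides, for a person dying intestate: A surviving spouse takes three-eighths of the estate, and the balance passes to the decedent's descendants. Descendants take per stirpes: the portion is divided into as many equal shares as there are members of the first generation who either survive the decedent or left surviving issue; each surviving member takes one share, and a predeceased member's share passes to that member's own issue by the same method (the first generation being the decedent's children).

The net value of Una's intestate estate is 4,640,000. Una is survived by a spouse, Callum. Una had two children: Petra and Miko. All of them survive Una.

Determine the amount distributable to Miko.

Callum takes three-eighths of 4,640,000 = 1,740,000. The remaining 2,900,000 passes to the descendants.
The descendants' portion (2,900,000) is divided into 2 shares of 1,450,000: Petra and Miko each take 1,450,000.

Miko receives 1,450,000.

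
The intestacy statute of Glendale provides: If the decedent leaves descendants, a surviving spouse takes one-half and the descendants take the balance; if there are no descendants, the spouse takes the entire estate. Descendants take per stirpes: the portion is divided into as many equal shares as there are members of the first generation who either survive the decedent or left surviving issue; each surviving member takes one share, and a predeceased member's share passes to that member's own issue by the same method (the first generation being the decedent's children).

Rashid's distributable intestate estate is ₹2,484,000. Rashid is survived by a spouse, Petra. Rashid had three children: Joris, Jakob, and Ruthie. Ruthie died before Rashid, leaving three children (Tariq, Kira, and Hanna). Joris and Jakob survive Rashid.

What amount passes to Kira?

Petra takes one-half of ₹2,484,000 = ₹1,242,000. The remaining ₹1,242,000 passes to the descendants.
The descendants' portion (₹1,242,000) is divided into 3 shares of ₹414,000: Joris and Jakob each take ₹414,000; Ruthie's ₹414,000 share passes to Ruthie's issue.
Ruthie's share (₹414,000) is divided into 3 shares of ₹138,000: Tariq, Kira, and Hanna each take ₹138,000.

Kira receives ₹138,000.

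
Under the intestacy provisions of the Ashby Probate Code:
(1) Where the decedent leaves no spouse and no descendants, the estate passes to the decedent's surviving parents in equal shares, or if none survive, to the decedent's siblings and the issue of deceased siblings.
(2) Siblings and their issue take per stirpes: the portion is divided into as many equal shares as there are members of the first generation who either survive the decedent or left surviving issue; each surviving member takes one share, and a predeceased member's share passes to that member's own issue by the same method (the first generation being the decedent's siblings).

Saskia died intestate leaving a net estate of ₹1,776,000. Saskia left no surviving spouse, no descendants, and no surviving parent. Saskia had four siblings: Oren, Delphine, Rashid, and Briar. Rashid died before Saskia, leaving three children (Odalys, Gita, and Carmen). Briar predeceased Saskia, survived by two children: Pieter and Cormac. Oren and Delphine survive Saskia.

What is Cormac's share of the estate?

Cormac receives ₹222,000.

The entire ₹1,776,000 passes to the siblings and their issue.
That amount (₹1,776,000) is divided into 4 shares of ₹444,000: Oren and Delphine each take ₹444,000; Rashid's ₹444,000 share passes to Rashid's issue; Briar's ₹444,000 share passes to Briar's issue.
Rashid's share (₹444,000) is divided into 3 shares of ₹148,000: Odalys, Gita, and Carmen each take ₹148,000.
Briar's share (₹444,000) is divided into 2 shares of ₹222,000: Pieter and Cormac each take ₹222,000.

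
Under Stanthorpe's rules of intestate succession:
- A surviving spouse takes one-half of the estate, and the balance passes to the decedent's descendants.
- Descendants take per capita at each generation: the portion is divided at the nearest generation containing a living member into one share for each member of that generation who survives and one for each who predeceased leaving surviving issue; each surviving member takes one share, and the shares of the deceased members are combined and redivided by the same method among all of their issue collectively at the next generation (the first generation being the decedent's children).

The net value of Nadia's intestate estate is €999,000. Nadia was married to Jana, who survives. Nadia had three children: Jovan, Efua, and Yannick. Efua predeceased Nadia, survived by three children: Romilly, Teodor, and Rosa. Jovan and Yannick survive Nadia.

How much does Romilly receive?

Jana takes one-half of €999,000 = €499,500. The remaining €499,500 passes to the descendants.
The descendants' portion (€499,500) is divided at the children's generation into 3 shares of €166,500. Jovan and Yannick each take €166,500. The remaining share for the deceased Efua (€166,500) is carried to the next generation.
That pool (€166,500) is divided at the grandchildren's generation equally among Romilly, Teodor, and Rosa: €55,500 each.

Romilly receives €55,500.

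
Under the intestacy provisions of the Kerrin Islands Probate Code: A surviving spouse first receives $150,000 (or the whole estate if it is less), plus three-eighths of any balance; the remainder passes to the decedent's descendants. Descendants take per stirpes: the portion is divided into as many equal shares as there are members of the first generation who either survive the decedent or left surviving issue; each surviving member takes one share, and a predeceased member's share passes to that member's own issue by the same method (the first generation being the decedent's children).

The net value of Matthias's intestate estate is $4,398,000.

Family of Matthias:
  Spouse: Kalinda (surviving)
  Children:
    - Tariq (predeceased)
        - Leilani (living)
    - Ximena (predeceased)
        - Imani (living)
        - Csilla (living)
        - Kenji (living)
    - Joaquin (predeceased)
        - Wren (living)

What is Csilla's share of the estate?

Kalinda first takes $150,000, leaving a balance of $4,248,000. Kalinda then takes three-eighths of the balance ($1,593,000), for a total of $1,743,000. The remaining $2,655,000 passes to the descendants.
The descendants' portion ($2,655,000) is divided into 3 shares of $885,000: Tariq's $885,000 share passes to Tariq's issue; Ximena's $885,000 share passes to Ximena's issue; Joaquin's $885,000 share passes to Joaquin's issue.
Tariq's share ($885,000) passes entirely to Leilani.
Ximena's share ($885,000) is divided into 3 shares of $295,000: Imani, Csilla, and Kenji each take $295,000.
Joaquin's share ($885,000) passes entirely to Wren.

Csilla receives $295,000.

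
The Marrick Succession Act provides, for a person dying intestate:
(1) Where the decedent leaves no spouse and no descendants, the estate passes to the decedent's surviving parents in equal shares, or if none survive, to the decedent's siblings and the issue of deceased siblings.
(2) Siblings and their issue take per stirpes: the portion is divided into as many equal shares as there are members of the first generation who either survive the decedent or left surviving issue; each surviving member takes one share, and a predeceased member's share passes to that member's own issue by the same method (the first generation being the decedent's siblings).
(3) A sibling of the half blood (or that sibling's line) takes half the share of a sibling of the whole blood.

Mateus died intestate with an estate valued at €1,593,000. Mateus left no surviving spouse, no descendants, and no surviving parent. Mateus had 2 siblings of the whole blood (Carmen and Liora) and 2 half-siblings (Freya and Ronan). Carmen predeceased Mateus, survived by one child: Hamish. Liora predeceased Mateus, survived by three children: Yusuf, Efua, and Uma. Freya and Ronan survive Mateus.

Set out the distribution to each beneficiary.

Hamish: €531,000; Freya: €265,500; Yusuf: €177,000; Efua: €177,000; Uma: €177,000; Ronan: €265,500

The entire €1,593,000 passes to the siblings and their issue.
Counting each half-blood sibling's line as half a unit, there are 3 units in €1,593,000, so one unit is €531,000. Whole-blood lines (Carmen and Liora) take €531,000 each; half-blood lines (Freya and Ronan) take €265,500 each.
Carmen's share (€531,000) passes entirely to Hamish.
Liora's share (€531,000) is divided into 3 shares of €177,000: Yusuf, Efua, and Uma each take €177,000.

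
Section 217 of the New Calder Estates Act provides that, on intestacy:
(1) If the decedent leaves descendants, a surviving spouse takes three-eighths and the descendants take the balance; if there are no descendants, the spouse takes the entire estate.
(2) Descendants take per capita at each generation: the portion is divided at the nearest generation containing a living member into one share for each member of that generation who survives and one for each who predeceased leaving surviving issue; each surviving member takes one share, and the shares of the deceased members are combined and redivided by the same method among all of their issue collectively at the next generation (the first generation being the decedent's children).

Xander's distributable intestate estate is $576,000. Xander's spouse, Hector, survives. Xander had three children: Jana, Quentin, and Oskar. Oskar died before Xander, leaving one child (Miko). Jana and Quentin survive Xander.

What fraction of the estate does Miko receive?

Miko receives 5/24 of the estate.

Hector takes three-eighths of $576,000 = $216,000. The remaining $360,000 passes to the descendants.
The descendants' portion ($360,000) is divided at the children's generation into 3 shares of $120,000. Jana and Quentin each take $120,000. The remaining share for the deceased Oskar ($120,000) is carried to the next generation.
That pool ($120,000) passes entirely to Miko, the sole taker at the grandchildren's generation.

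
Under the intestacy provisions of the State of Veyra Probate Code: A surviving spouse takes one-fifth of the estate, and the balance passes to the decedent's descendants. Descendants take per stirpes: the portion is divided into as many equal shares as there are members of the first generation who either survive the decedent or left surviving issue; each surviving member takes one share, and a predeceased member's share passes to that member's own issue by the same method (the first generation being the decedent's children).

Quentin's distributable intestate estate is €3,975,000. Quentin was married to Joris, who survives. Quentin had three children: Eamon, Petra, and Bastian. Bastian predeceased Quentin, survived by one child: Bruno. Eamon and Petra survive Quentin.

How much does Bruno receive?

Bruno receives €1,060,000.

Joris takes one-fifth of €3,975,000 = €795,000. The remaining €3,180,000 passes to the descendants.
The descendants' portion (€3,180,000) is divided into 3 shares of €1,060,000: Eamon and Petra each take €1,060,000; Bastian's €1,060,000 share passes to Bastian's issue.
Bastian's share (€1,060,000) passes entirely to Bruno.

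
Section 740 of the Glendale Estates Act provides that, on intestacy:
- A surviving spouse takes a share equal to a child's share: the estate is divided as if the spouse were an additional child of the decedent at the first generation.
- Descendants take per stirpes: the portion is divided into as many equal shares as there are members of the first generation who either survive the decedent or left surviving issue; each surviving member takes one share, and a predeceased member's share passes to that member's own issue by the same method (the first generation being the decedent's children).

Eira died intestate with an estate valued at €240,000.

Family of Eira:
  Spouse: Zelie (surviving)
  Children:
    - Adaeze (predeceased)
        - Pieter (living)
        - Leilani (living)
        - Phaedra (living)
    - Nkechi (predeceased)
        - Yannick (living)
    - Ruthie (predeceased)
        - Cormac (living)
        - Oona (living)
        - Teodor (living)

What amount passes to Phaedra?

The spouse counts as an additional share at the children's level, so there are 4 primary shares of €60,000. Zelie takes one such share (€60,000).
The children's combined portion (€180,000) is divided into 3 shares of €60,000: Adaeze's €60,000 share passes to Adaeze's issue; Nkechi's €60,000 share passes to Nkechi's issue; Ruthie's €60,000 share passes to Ruthie's issue.
Adaeze's share (€60,000) is divided into 3 shares of €20,000: Pieter, Leilani, and Phaedra each take €20,000.
Nkechi's share (€60,000) passes entirely to Yannick.
Ruthie's share (€60,000) is divided into 3 shares of €20,000: Cormac, Oona, and Teodor each take €20,000.

Phaedra receives €20,000.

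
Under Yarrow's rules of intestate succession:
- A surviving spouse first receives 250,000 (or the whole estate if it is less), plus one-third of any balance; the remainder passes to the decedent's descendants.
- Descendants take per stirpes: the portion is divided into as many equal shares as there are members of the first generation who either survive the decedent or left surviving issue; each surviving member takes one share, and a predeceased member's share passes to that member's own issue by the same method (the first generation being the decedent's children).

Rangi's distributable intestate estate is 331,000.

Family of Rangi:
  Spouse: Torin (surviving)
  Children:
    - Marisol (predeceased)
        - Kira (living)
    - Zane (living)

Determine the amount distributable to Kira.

Kira receives 27,000.

Torin first takes 250,000, leaving a balance of 81,000. Torin then takes one-third of the balance (27,000), for a total of 277,000. The remaining 54,000 passes to the descendants.
The descendants' portion (54,000) is divided into 2 shares of 27,000: Zane takes 27,000; Marisol's 27,000 share passes to Marisol's issue.
Marisol's share (27,000) passes entirely to Kira.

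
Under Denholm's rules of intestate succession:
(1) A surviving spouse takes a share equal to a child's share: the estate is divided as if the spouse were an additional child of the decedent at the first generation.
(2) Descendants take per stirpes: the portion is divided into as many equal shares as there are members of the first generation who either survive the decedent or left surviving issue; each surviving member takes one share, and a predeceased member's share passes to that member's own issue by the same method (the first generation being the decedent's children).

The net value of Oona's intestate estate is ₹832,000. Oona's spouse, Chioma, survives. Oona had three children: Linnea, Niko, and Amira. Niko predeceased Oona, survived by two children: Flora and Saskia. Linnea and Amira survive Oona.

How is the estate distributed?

Chioma: ₹208,000; Linnea: ₹208,000; Flora: ₹104,000; Saskia: ₹104,000; Amira: ₹208,000

The spouse counts as an additional share at the children's level, so there are 4 primary shares of ₹208,000. Chioma takes one such share (₹208,000).
The children's combined portion (₹624,000) is divided into 3 shares of ₹208,000: Linnea and Amira each take ₹208,000; Niko's ₹208,000 share passes to Niko's issue.
Niko's share (₹208,000) is divided into 2 shares of ₹104,000: Flora and Saskia each take ₹104,000.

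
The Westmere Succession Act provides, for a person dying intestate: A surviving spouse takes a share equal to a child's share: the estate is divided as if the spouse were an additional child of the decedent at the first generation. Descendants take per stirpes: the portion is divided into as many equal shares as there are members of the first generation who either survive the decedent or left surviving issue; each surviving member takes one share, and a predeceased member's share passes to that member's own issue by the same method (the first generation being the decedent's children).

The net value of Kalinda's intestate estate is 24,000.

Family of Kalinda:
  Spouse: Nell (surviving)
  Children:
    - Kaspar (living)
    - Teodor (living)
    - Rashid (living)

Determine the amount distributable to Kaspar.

Kaspar receives 6,000.

The spouse counts as an additional share at the children's level, so there are 4 primary shares of 6,000. Nell takes one such share (6,000).
The children's combined portion (18,000) is divided into 3 shares of 6,000: Kaspar, Teodor, and Rashid each take 6,000.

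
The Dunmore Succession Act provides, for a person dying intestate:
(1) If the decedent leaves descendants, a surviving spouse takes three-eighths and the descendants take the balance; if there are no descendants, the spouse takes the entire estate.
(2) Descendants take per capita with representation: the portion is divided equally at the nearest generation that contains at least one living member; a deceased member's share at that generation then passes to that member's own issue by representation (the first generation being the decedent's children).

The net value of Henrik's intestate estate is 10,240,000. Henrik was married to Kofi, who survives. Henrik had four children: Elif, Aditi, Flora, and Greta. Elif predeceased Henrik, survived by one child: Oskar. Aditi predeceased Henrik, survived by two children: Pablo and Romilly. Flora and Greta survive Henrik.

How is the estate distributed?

Kofi: 3,840,000; Oskar: 1,600,000; Pablo: 800,000; Romilly: 800,000; Flora: 1,600,000; Greta: 1,600,000

Kofi takes three-eighths of 10,240,000 = 3,840,000. The remaining 6,400,000 passes to the descendants.
The descendants' portion (6,400,000) is divided into 4 shares of 1,600,000: Flora and Greta each take 1,600,000; Elif's 1,600,000 share passes to Elif's issue; Aditi's 1,600,000 share passes to Aditi's issue.
Elif's share (1,600,000) passes entirely to Oskar.
Aditi's share (1,600,000) is divided into 2 shares of 800,000: Pablo and Romilly each take 800,000.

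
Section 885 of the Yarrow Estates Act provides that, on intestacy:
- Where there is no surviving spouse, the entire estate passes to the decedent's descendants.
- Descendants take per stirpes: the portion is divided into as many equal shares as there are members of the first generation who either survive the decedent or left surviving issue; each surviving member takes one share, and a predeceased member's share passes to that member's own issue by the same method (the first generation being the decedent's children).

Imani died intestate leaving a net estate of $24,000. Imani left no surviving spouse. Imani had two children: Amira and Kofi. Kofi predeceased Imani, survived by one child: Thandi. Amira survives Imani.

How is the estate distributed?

The entire $24,000 passes to the descendants.
That amount ($24,000) is divided into 2 shares of $12,000: Amira takes $12,000; Kofi's $12,000 share passes to Kofi's issue.
Kofi's share ($12,000) passes entirely to Thandi.

Amira: $12,000; Thandi: $12,000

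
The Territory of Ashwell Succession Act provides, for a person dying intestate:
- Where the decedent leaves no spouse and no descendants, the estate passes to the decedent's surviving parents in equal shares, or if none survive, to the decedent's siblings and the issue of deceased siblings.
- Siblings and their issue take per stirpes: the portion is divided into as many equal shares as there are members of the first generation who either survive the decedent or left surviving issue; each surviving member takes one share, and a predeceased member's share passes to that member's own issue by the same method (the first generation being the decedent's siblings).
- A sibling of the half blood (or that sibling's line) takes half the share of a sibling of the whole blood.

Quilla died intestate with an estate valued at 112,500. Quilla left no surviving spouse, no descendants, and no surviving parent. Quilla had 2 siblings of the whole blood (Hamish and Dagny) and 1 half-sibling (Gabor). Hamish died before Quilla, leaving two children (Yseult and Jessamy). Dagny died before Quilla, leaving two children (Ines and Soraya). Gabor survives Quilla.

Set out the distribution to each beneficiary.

The entire 112,500 passes to the siblings and their issue.
Counting each half-blood sibling's line as half a unit, there are 5/2 units in 112,500, so one unit is 45,000. Whole-blood lines (Hamish and Dagny) take 45,000 each; half-blood lines (Gabor) take 22,500 each.
Hamish's share (45,000) is divided into 2 shares of 22,500: Yseult and Jessamy each take 22,500.
Dagny's share (45,000) is divided into 2 shares of 22,500: Ines and Soraya each take 22,500.

Yseult: 22,500; Jessamy: 22,500; Gabor: 22,500; Ines: 22,500; Soraya: 22,500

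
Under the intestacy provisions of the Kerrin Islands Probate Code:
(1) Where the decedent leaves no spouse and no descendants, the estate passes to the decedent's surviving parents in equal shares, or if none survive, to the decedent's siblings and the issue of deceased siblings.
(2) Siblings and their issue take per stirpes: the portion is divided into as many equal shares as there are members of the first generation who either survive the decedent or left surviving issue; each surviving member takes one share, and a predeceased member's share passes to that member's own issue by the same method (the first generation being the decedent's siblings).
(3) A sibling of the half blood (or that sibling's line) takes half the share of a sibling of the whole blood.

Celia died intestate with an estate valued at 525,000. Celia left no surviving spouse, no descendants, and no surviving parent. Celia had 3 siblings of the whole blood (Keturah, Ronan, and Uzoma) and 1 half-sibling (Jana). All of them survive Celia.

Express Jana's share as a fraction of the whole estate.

Jana receives 1/7 of the estate.

The entire 525,000 passes to the siblings and their issue.
Counting each half-blood sibling's line as half a unit, there are 7/2 units in 525,000, so one unit is 150,000. Whole-blood lines (Keturah, Ronan, and Uzoma) take 150,000 each; half-blood lines (Jana) take 75,000 each.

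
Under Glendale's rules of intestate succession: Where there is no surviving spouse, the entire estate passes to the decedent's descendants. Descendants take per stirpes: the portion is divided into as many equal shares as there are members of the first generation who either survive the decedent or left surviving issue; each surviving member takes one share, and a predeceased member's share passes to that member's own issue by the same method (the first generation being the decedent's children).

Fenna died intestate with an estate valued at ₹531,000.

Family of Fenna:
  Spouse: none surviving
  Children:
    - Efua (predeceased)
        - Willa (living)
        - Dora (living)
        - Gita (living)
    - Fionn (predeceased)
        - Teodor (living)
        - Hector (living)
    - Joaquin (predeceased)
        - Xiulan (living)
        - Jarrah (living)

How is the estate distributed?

Willa: ₹59,000; Dora: ₹59,000; Gita: ₹59,000; Teodor: ₹88,500; Hector: ₹88,500; Xiulan: ₹88,500; Jarrah: ₹88,500

The entire ₹531,000 passes to the descendants.
That amount (₹531,000) is divided into 3 shares of ₹177,000: Efua's ₹177,000 share passes to Efua's issue; Fionn's ₹177,000 share passes to Fionn's issue; Joaquin's ₹177,000 share passes to Joaquin's issue.
Efua's share (₹177,000) is divided into 3 shares of ₹59,000: Willa, Dora, and Gita each take ₹59,000.
Fionn's share (₹177,000) is divided into 2 shares of ₹88,500: Teodor and Hector each take ₹88,500.
Joaquin's share (₹177,000) is divided into 2 shares of ₹88,500: Xiulan and Jarrah each take ₹88,500.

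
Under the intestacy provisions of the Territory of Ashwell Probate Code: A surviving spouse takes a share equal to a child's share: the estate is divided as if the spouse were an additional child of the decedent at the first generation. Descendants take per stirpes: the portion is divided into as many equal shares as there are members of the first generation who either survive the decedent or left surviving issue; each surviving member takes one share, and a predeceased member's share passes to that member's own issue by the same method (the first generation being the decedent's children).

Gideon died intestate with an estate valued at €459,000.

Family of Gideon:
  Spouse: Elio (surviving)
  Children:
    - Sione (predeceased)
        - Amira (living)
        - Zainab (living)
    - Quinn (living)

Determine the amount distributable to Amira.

The spouse counts as an additional share at the children's level, so there are 3 primary shares of €153,000. Elio takes one such share (€153,000).
The children's combined portion (€306,000) is divided into 2 shares of €153,000: Quinn takes €153,000; Sione's €153,000 share passes to Sione's issue.
Sione's share (€153,000) is divided into 2 shares of €76,500: Amira and Zainab each take €76,500.

Amira receives €76,500.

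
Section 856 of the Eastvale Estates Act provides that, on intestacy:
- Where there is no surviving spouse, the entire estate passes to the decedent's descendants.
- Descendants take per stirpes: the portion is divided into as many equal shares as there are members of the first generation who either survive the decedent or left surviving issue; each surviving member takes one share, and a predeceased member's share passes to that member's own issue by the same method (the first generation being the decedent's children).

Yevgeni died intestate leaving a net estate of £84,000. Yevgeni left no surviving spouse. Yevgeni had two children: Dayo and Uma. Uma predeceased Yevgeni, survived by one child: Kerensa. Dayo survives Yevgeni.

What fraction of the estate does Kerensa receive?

Kerensa receives 1/2 of the estate.

The entire £84,000 passes to the descendants.
That amount (£84,000) is divided into 2 shares of £42,000: Dayo takes £42,000; Uma's £42,000 share passes to Uma's issue.
Uma's share (£42,000) passes entirely to Kerensa.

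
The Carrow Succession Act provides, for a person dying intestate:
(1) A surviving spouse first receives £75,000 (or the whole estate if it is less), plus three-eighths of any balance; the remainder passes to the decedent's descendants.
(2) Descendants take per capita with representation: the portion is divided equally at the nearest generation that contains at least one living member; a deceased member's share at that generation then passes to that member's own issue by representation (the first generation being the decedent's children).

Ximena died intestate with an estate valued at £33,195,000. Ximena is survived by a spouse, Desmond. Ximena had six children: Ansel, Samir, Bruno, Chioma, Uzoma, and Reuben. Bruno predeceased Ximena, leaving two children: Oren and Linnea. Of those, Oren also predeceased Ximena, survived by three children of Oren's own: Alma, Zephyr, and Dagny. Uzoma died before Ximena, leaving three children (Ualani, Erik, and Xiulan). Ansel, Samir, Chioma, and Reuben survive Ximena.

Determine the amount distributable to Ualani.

Ualani receives £1,150,000.

Desmond first takes £75,000, leaving a balance of £33,120,000. Desmond then takes three-eighths of the balance (£12,420,000), for a total of £12,495,000. The remaining £20,700,000 passes to the descendants.
The descendants' portion (£20,700,000) is divided into 6 shares of £3,450,000: Ansel, Samir, Chioma, and Reuben each take £3,450,000; Bruno's £3,450,000 share passes to Bruno's issue; Uzoma's £3,450,000 share passes to Uzoma's issue.
Bruno's share (£3,450,000) is divided into 2 shares of £1,725,000: Linnea takes £1,725,000; Oren's £1,725,000 share passes to Oren's issue.
Oren's share (£1,725,000) is divided into 3 shares of £575,000: Alma, Zephyr, and Dagny each take £575,000.
Uzoma's share (£3,450,000) is divided into 3 shares of £1,150,000: Ualani, Erik, and Xiulan each take £1,150,000.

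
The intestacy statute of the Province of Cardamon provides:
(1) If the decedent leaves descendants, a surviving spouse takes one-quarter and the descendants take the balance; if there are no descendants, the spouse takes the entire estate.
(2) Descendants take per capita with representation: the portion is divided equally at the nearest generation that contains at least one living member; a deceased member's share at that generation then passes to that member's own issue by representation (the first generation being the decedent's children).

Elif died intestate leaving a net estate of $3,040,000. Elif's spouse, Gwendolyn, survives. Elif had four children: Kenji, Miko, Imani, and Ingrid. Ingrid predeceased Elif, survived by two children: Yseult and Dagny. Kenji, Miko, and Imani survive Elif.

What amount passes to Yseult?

Gwendolyn takes one-quarter of $3,040,000 = $760,000. The remaining $2,280,000 passes to the descendants.
The descendants' portion ($2,280,000) is divided into 4 shares of $570,000: Kenji, Miko, and Imani each take $570,000; Ingrid's $570,000 share passes to Ingrid's issue.
Ingrid's share ($570,000) is divided into 2 shares of $285,000: Yseult and Dagny each take $285,000.

Yseult receives $285,000.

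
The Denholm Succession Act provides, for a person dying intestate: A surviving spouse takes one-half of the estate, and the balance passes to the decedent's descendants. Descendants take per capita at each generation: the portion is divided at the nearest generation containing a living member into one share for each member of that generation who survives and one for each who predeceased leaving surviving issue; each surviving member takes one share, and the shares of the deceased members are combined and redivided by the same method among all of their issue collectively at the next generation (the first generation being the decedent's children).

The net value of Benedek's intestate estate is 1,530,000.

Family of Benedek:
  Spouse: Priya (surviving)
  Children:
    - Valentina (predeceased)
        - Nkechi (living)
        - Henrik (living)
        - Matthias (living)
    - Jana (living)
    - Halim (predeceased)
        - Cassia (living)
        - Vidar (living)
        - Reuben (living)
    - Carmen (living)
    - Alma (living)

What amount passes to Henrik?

Priya takes one-half of 1,530,000 = 765,000. The remaining 765,000 passes to the descendants.
The descendants' portion (765,000) is divided at the children's generation into 5 shares of 153,000. Jana, Carmen, and Alma each take 153,000. The 2 shares of the deceased (Valentina and Halim) are combined into a pool of 306,000.
That pool (306,000) is divided at the grandchildren's generation equally among Nkechi, Henrik, Matthias, Cassia, Vidar, and Reuben: 51,000 each.

Henrik receives 51,000.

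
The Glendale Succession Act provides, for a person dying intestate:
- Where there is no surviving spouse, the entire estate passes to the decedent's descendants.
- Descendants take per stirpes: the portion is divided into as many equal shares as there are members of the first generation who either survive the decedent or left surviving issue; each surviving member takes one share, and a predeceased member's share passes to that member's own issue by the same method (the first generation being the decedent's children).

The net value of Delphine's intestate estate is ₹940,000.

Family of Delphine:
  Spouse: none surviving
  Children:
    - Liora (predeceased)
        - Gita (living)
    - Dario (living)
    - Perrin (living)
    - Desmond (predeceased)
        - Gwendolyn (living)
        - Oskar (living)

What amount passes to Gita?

Gita receives ₹235,000.

The entire ₹940,000 passes to the descendants.
That amount (₹940,000) is divided into 4 shares of ₹235,000: Dario and Perrin each take ₹235,000; Liora's ₹235,000 share passes to Liora's issue; Desmond's ₹235,000 share passes to Desmond's issue.
Liora's share (₹235,000) passes entirely to Gita.
Desmond's share (₹235,000) is divided into 2 shares of ₹117,500: Gwendolyn and Oskar each take ₹117,500.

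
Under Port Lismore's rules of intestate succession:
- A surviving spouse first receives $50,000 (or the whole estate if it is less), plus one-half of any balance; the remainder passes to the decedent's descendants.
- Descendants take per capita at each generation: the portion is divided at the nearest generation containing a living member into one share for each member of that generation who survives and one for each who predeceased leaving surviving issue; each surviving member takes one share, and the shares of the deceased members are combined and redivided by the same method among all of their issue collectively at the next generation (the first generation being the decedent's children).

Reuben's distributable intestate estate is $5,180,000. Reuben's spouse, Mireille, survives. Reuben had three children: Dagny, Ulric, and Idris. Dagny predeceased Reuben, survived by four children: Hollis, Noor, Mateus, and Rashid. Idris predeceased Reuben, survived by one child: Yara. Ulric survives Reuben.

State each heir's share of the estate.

Mireille: $2,615,000; Hollis: $342,000; Noor: $342,000; Mateus: $342,000; Rashid: $342,000; Ulric: $855,000; Yara: $342,000

Mireille first takes $50,000, leaving a balance of $5,130,000. Mireille then takes one-half of the balance ($2,565,000), for a total of $2,615,000. The remaining $2,565,000 passes to the descendants.
The descendants' portion ($2,565,000) is divided at the children's generation into 3 shares of $855,000. Ulric takes $855,000. The 2 shares of the deceased (Dagny and Idris) are combined into a pool of $1,710,000.
That pool ($1,710,000) is divided at the grandchildren's generation equally among Hollis, Noor, Mateus, Rashid, and Yara: $342,000 each.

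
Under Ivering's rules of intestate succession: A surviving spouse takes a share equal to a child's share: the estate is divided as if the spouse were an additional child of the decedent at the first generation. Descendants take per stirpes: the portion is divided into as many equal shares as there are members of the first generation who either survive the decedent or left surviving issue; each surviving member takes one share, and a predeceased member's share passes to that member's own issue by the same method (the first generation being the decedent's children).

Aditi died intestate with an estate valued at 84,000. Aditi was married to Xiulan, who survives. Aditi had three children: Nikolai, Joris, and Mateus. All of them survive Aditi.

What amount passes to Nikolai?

The spouse counts as an additional share at the children's level, so there are 4 primary shares of 21,000. Xiulan takes one such share (21,000).
The children's combined portion (63,000) is divided into 3 shares of 21,000: Nikolai, Joris, and Mateus each take 21,000.

Nikolai receives 21,000.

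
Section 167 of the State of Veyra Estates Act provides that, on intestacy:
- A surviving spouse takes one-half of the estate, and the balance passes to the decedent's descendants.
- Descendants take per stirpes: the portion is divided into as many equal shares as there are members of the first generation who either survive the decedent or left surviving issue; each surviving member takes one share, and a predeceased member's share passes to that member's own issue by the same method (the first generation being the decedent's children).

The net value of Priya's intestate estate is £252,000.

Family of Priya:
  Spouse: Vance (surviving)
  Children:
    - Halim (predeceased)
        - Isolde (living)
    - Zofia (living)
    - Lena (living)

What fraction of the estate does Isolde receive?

Vance takes one-half of £252,000 = £126,000. The remaining £126,000 passes to the descendants.
The descendants' portion (£126,000) is divided into 3 shares of £42,000: Zofia and Lena each take £42,000; Halim's £42,000 share passes to Halim's issue.
Halim's share (£42,000) passes entirely to Isolde.

Isolde receives 1/6 of the estate.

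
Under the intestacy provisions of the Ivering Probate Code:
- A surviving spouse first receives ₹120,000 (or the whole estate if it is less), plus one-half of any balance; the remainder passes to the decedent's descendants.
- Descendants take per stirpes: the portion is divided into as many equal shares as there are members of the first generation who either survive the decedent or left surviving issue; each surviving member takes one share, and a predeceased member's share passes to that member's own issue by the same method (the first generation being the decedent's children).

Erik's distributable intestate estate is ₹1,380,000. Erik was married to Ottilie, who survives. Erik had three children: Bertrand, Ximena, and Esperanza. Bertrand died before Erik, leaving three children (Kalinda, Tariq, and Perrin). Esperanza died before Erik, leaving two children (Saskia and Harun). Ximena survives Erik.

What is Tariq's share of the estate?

Ottilie first takes ₹120,000, leaving a balance of ₹1,260,000. Ottilie then takes one-half of the balance (₹630,000), for a total of ₹750,000. The remaining ₹630,000 passes to the descendants.
The descendants' portion (₹630,000) is divided into 3 shares of ₹210,000: Ximena takes ₹210,000; Bertrand's ₹210,000 share passes to Bertrand's issue; Esperanza's ₹210,000 share passes to Esperanza's issue.
Bertrand's share (₹210,000) is divided into 3 shares of ₹70,000: Kalinda, Tariq, and Perrin each take ₹70,000.
Esperanza's share (₹210,000) is divided into 2 shares of ₹105,000: Saskia and Harun each take ₹105,000.

Tariq receives ₹70,000.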